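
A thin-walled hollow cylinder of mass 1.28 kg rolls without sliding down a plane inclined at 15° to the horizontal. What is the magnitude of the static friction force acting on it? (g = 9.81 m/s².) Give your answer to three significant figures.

The moment of inertia is MR², giving k ≡ I/(MR²) = 1.
Translational: Mg sinθ − f = Ma. Rotational about the CM: fR = Iα = kMRa, so f = kMa.
Combining, a = g sinθ/(1+k) and f = kMa = kMg sinθ/(1+k).
f = 1 × 1.28 × 9.81 × sin15° / 2 ≈ 1.62 N.

f ≈ 1.62 N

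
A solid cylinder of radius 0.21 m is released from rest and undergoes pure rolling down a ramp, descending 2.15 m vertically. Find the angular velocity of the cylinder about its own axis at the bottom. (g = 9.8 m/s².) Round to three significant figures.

With I = (1/2)MR², the ratio k = I/(MR²) is 0.5.
Pure rolling means v = ωR; then KE = ½Mv² + ½I(v/R)² = ½(1+k)Mv² = (3/4)Mv².
Energy conservation Mgh = ½(1+k)Mv² gives v = √(2gh/(1+k)) = √(2 × 9.8 × 2.15 / 1.5) = 5.3 m/s.
Then ω = v/R = 5.3 / 0.21 ≈ 25.2 rad/s.

ω ≈ 25.2 rad/s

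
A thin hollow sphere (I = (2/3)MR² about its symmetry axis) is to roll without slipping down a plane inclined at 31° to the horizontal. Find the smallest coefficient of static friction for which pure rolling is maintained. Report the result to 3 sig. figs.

The moment of inertia is (2/3)MR², giving k ≡ I/(MR²) = 2/3.
Newton's second law down the slope: Mg sinθ − f = Ma. The torque equation fR = Iα (with α = a/R) gives f = kMa.
These give a = g sinθ/(1+k) and the required friction f = kMg sinθ/(1+k).
The normal force is N = Mg cosθ, so μ_min = f/N = k tanθ/(1+k).
μ_min = (2/3) × tan31° / 1.667 ≈ 0.240.

μ_min ≈ 0.240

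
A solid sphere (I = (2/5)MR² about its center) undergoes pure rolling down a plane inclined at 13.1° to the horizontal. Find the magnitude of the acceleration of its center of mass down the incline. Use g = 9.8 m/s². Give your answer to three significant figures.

Here I = (2/5)MR², so the shape factor k = I/(MR²) = 0.4.
Translational: Mg sinθ − f = Ma. Rotational about the CM: fR = Iα = kMRa, so f = kMa.
Eliminating f: Mg sinθ = (1+k)Ma, so a = g sinθ/(1+k) = 9.8 × sin13.1° / 1.4 ≈ 1.59 m/s².

a ≈ 1.59 m/s²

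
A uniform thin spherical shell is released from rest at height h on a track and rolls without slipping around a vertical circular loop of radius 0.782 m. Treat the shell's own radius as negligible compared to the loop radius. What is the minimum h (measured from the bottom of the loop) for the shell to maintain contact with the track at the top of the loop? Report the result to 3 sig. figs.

Here I = (2/3)MR², so the shape factor k = I/(MR²) = 2/3.
At the top, contact is just lost when gravity alone supplies the centripetal force: Mg = Mv_top²/r, i.e. v_top² = gr.
With ω = v/R, the kinetic energy at speed v is ½(1+k)Mv² = (5/6)Mv².
Energy conservation from release (height h) to the top (height 2r): Mgh = Mg(2r) + (5/6)M·gr.
Thus h_min = 2r + (1+k)r/2 = r(2 + 1.667/2) = 0.782 × 2.833 ≈ 2.22 m.

h_min ≈ 2.22 m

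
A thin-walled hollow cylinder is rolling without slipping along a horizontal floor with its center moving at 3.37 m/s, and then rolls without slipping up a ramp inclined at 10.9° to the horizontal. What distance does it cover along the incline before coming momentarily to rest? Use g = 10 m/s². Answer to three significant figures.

With I = MR², the ratio k = I/(MR²) is 1.
Pure rolling means v = ωR; then KE = ½Mv² + ½I(v/R)² = ½(1+k)Mv² = Mv².
Setting this equal to Mgh gives the vertical rise h = (1+k)v₀²/(2g) = 2×3.37²/(2×10) = 1.136 m.
Along the incline, d = h/sinθ = 1.136/sin10.9° ≈ 6.01 m.

d ≈ 6.01 m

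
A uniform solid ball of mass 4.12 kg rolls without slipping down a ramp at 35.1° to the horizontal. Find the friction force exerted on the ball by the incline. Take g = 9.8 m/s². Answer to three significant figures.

With I = (2/5)MR², the ratio k = I/(MR²) is 0.4.
Translational: Mg sinθ − f = Ma. Rotational about the CM: fR = Iα = kMRa, so f = kMa.
Combining, a = g sinθ/(1+k) and f = kMa = kMg sinθ/(1+k).
f = 0.4 × 4.12 × 9.8 × sin35.1° / 1.4 ≈ 6.63 N.

f ≈ 6.63 N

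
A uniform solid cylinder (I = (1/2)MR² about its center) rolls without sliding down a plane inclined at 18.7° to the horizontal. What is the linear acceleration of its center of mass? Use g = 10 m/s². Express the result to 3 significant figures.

a ≈ 2.14 m/s²

Here I = (1/2)MR², so the shape factor k = I/(MR²) = 0.5.
Along the incline Mg sinθ − f = Ma, and torque about the center fR = Iα = kMR²(a/R) gives f = kMa.
Eliminating f: Mg sinθ = (1+k)Ma, so a = g sinθ/(1+k) = 10 × sin18.7° / 1.5 ≈ 2.14 m/s².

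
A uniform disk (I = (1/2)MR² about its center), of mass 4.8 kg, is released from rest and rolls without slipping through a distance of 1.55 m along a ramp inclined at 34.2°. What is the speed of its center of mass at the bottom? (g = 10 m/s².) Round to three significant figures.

v ≈ 3.41 m/s

Here I = (1/2)MR², so the shape factor k = I/(MR²) = 0.5.
Rolling without slipping gives ω = v/R, so the total kinetic energy is ½Mv² + ½Iω² = ½(1+k)Mv² = (3/4)Mv².
The vertical drop is h = L sinθ = 1.55 × sin34.2° = 0.8712 m.
Energy conservation: Mgh = (3/4)Mv², so v = √(2gh/(1+k)) = √(2 × 10 × 0.8712 / 1.5) ≈ 3.41 m/s.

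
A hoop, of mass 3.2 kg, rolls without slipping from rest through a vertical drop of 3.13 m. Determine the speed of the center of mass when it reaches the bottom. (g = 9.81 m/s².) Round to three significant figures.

v ≈ 5.54 m/s

With I = MR², the ratio k = I/(MR²) is 1.
The rolling condition ω = v/R makes the rotational term ½I(v/R)² = ½kMv², so KE_total = ½(1+k)Mv² = Mv².
Energy conservation: Mgh = Mv², so v = √(2gh/(1+k)) = √(2 × 9.81 × 3.13 / 2) ≈ 5.54 m/s.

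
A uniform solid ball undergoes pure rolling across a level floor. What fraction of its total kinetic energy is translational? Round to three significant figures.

With I = (2/5)MR², the ratio k = I/(MR²) is 0.4.
Since ω = v/R, the translational part is ½Mv² and the rotational part is ½I(v/R)² = ½kMv²; the total is ½(1+k)Mv².
The translational fraction is therefore 1/(1+k) = 1/1.4 ≈ 0.714.

fraction ≈ 0.714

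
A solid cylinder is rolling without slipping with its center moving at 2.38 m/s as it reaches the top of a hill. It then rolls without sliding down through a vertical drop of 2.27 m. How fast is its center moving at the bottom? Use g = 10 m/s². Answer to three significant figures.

v ≈ 5.99 m/s

The moment of inertia is (1/2)MR², giving k ≡ I/(MR²) = 0.5.
Rolling without slipping gives ω = v/R, so the total kinetic energy is ½Mv² + ½Iω² = ½(1+k)Mv² = (3/4)Mv².
Conserving energy between top and bottom: (3/4)Mv² = (3/4)Mv₀² + Mgh, hence v² = v₀² + 2gh/(1+k).
v = √(2.38² + 2×10×2.27/1.5) = √35.93 ≈ 5.99 m/s.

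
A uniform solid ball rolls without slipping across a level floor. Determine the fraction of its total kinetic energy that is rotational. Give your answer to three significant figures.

fraction ≈ 0.286

The moment of inertia is (2/5)MR², giving k ≡ I/(MR²) = 0.4.
With ω = v/R, KE_trans = ½Mv² and KE_rot = ½Iω² = ½kMv², so KE_total = ½(1+k)Mv².
The rotational fraction is therefore k/(1+k) = 0.4/1.4 ≈ 0.286.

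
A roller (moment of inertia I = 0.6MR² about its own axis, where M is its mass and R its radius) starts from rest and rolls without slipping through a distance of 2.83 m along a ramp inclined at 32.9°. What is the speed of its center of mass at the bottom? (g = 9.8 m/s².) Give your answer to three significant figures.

Here I = 0.6MR², so the shape factor k = I/(MR²) = 0.6.
Pure rolling means v = ωR; then KE = ½Mv² + ½I(v/R)² = ½(1+k)Mv² = (4/5)Mv².
The vertical drop is h = L sinθ = 2.83 × sin32.9° = 1.537 m.
Energy conservation: Mgh = (4/5)Mv², so v = √(2gh/(1+k)) = √(2 × 9.8 × 1.537 / 1.6) ≈ 4.34 m/s.

v ≈ 4.34 m/s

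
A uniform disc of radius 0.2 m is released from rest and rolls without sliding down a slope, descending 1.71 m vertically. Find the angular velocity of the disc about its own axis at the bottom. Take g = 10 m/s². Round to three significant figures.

Here I = (1/2)MR², so the shape factor k = I/(MR²) = 0.5.
Pure rolling means v = ωR; then KE = ½Mv² + ½I(v/R)² = ½(1+k)Mv² = (3/4)Mv².
Energy conservation Mgh = ½(1+k)Mv² gives v = √(2gh/(1+k)) = √(2 × 10 × 1.71 / 1.5) = 4.775 m/s.
The angular speed follows from ω = v/R = 4.775/0.2 ≈ 23.9 rad/s.

ω ≈ 23.9 rad/s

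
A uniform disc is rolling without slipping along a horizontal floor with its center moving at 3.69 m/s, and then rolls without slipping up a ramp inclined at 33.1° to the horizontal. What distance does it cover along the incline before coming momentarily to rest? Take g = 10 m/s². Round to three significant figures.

Here I = (1/2)MR², so the shape factor k = I/(MR²) = 0.5.
The rolling condition ω = v/R makes the rotational term ½I(v/R)² = ½kMv², so KE_total = ½(1+k)Mv² = (3/4)Mv².
Setting this equal to Mgh gives the vertical rise h = (1+k)v₀²/(2g) = 1.5×3.69²/(2×10) = 1.021 m.
Along the incline, d = h/sinθ = 1.021/sin33.1° ≈ 1.87 m.

d ≈ 1.87 m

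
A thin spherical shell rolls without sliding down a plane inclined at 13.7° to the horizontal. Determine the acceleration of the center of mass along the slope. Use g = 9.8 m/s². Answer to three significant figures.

Here I = (2/3)MR², so the shape factor k = I/(MR²) = 2/3.
Translational: Mg sinθ − f = Ma. Rotational about the CM: fR = Iα = kMRa, so f = kMa.
Eliminating f: Mg sinθ = (1+k)Ma, so a = g sinθ/(1+k) = 9.8 × sin13.7° / 1.667 ≈ 1.39 m/s².

a ≈ 1.39 m/s²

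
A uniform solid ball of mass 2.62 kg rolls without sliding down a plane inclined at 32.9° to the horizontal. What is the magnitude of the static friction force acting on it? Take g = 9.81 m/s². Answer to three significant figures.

Here I = (2/5)MR², so the shape factor k = I/(MR²) = 0.4.
Newton's second law down the slope: Mg sinθ − f = Ma. The torque equation fR = Iα (with α = a/R) gives f = kMa.
Combining, a = g sinθ/(1+k) and f = kMa = kMg sinθ/(1+k).
f = 0.4 × 2.62 × 9.81 × sin32.9° / 1.4 ≈ 3.99 N.

f ≈ 3.99 N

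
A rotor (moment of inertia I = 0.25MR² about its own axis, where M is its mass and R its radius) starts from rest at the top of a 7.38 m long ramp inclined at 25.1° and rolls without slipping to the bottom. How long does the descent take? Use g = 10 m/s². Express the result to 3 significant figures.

t ≈ 2.09 s

The moment of inertia is 0.25MR², giving k ≡ I/(MR²) = 0.25.
Translational: Mg sinθ − f = Ma. Rotational about the CM: fR = Iα = kMRa, so f = kMa.
Hence a = g sinθ/(1+k) = 10×sin25.1°/1.25 = 3.394 m/s².
Starting from rest, L = ½at², so t = √(2L/a) = √(2×7.38/3.394) ≈ 2.09 s.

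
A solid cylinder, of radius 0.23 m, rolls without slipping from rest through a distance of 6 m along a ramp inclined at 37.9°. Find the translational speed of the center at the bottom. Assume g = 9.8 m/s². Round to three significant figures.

The moment of inertia is (1/2)MR², giving k ≡ I/(MR²) = 0.5.
Since it rolls without slipping, ω = v/R and KE = ½Mv² + ½Iω² = ½(1+k)Mv² = (3/4)Mv².
The vertical drop is h = L sinθ = 6 × sin37.9° = 3.686 m.
Energy conservation: Mgh = (3/4)Mv², so v = √(2gh/(1+k)) = √(2 × 9.8 × 3.686 / 1.5) ≈ 6.94 m/s.

v ≈ 6.94 m/s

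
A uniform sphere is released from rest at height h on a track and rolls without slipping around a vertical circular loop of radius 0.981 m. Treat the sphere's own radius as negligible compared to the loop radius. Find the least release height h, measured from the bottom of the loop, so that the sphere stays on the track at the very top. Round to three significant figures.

h_min ≈ 2.65 m

With I = (2/5)MR², the ratio k = I/(MR²) is 0.4.
At the top, contact is just lost when gravity alone supplies the centripetal force: Mg = Mv_top²/r, i.e. v_top² = gr.
With ω = v/R, the kinetic energy at speed v is ½(1+k)Mv² = (7/10)Mv².
Energy conservation from release (height h) to the top (height 2r): Mgh = Mg(2r) + (7/10)M·gr.
Thus h_min = 2r + (1+k)r/2 = r(2 + 1.4/2) = 0.981 × 2.7 ≈ 2.65 m.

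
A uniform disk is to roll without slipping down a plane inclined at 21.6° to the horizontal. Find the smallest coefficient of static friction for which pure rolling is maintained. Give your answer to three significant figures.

μ_min ≈ 0.132

For this body I = (1/2)MR², i.e. k = I/(MR²) = 0.5.
Translational: Mg sinθ − f = Ma. Rotational about the CM: fR = Iα = kMRa, so f = kMa.
These give a = g sinθ/(1+k) and the required friction f = kMg sinθ/(1+k).
With N = Mg cosθ, the no-slip condition f ≤ μN gives μ_min = f/N = k tanθ/(1+k).
μ_min = 0.5 × tan21.6° / 1.5 ≈ 0.132.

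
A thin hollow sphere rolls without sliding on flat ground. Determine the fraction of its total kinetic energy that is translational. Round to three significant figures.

Here I = (2/3)MR², so the shape factor k = I/(MR²) = 2/3.
With ω = v/R, KE_trans = ½Mv² and KE_rot = ½Iω² = ½kMv², so KE_total = ½(1+k)Mv².
The translational fraction is therefore 1/(1+k) = 1/1.667 ≈ 0.600.

fraction ≈ 0.600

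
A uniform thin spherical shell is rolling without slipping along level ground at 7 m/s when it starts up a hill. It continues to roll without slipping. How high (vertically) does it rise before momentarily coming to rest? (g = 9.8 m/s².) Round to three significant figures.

With I = (2/3)MR², the ratio k = I/(MR²) is 2/3.
Pure rolling means v = ωR; then KE = ½Mv² + ½I(v/R)² = ½(1+k)Mv² = (5/6)Mv².
All of this converts to potential energy at the highest point: (5/6)Mv₀² = Mgh.
Thus h = (1+k)v₀²/(2g) = 1.667 × 7² / (2 × 9.8) ≈ 4.17 m.

h ≈ 4.17 m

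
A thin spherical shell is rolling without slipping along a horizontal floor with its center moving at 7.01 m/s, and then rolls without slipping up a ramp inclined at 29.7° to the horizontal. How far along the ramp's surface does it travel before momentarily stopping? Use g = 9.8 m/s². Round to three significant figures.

Here I = (2/3)MR², so the shape factor k = I/(MR²) = 2/3.
Rolling without slipping gives ω = v/R, so the total kinetic energy is ½Mv² + ½Iω² = ½(1+k)Mv² = (5/6)Mv².
Setting this equal to Mgh gives the vertical rise h = (1+k)v₀²/(2g) = 1.667×7.01²/(2×9.8) = 4.179 m.
The distance along the slope is d = h/sinθ = 4.179/sin29.7° ≈ 8.43 m.

d ≈ 8.43 m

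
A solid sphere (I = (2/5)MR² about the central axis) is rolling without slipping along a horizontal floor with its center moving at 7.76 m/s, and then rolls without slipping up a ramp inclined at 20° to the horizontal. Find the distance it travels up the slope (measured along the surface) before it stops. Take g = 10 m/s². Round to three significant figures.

d ≈ 12.3 m

For this body I = (2/5)MR², i.e. k = I/(MR²) = 0.4.
The rolling condition ω = v/R makes the rotational term ½I(v/R)² = ½kMv², so KE_total = ½(1+k)Mv² = (7/10)Mv².
Setting this equal to Mgh gives the vertical rise h = (1+k)v₀²/(2g) = 1.4×7.76²/(2×10) = 4.215 m.
Along the incline, d = h/sinθ = 4.215/sin20° ≈ 12.3 m.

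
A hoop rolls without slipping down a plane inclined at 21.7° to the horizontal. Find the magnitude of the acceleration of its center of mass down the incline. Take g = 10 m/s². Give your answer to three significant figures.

The moment of inertia is MR², giving k ≡ I/(MR²) = 1.
Along the incline Mg sinθ − f = Ma, and torque about the center fR = Iα = kMR²(a/R) gives f = kMa.
Eliminating f: Mg sinθ = (1+k)Ma, so a = g sinθ/(1+k) = 10 × sin21.7° / 2 ≈ 1.85 m/s².

a ≈ 1.85 m/s²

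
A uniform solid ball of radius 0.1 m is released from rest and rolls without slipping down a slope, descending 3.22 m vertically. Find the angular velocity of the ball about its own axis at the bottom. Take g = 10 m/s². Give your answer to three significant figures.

ω ≈ 67.8 rad/s

For this body I = (2/5)MR², i.e. k = I/(MR²) = 0.4.
Rolling without slipping gives ω = v/R, so the total kinetic energy is ½Mv² + ½Iω² = ½(1+k)Mv² = (7/10)Mv².
Energy conservation Mgh = ½(1+k)Mv² gives v = √(2gh/(1+k)) = √(2 × 10 × 3.22 / 1.4) = 6.782 m/s.
Then ω = v/R = 6.782 / 0.1 ≈ 67.8 rad/s.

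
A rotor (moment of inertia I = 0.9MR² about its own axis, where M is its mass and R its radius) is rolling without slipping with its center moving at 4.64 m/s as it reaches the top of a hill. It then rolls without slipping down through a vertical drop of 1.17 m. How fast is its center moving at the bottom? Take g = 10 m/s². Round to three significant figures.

With I = 0.9MR², the ratio k = I/(MR²) is 0.9.
Rolling without slipping gives ω = v/R, so the total kinetic energy is ½Mv² + ½Iω² = ½(1+k)Mv² = (19/20)Mv².
Energy conservation: (19/20)Mv₀² + Mgh = (19/20)Mv², so v² = v₀² + 2gh/(1+k).
v = √(4.64² + 2×10×1.17/1.9) = √33.85 ≈ 5.82 m/s.

v ≈ 5.82 m/s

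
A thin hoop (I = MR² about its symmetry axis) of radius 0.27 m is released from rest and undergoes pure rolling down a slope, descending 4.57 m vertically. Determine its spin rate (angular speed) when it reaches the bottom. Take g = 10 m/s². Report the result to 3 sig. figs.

ω ≈ 25.0 rad/s

For this body I = MR², i.e. k = I/(MR²) = 1.
Pure rolling means v = ωR; then KE = ½Mv² + ½I(v/R)² = ½(1+k)Mv² = Mv².
Energy conservation Mgh = ½(1+k)Mv² gives v = √(2gh/(1+k)) = √(2 × 10 × 4.57 / 2) = 6.76 m/s.
The angular speed follows from ω = v/R = 6.76/0.27 ≈ 25.0 rad/s.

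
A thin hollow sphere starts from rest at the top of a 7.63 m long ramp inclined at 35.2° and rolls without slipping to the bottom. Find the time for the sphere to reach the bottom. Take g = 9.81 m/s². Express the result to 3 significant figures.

t ≈ 2.12 s

The moment of inertia is (2/3)MR², giving k ≡ I/(MR²) = 2/3.
Newton's second law down the slope: Mg sinθ − f = Ma. The torque equation fR = Iα (with α = a/R) gives f = kMa.
Hence a = g sinθ/(1+k) = 9.81×sin35.2°/1.667 = 3.393 m/s².
With constant a from rest, t = √(2L/a) = √(2·7.63/3.393) ≈ 2.12 s.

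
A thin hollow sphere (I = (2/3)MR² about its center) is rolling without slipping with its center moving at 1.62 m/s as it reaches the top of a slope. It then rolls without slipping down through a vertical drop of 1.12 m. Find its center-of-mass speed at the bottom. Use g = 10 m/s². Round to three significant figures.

v ≈ 4.01 m/s

With I = (2/3)MR², the ratio k = I/(MR²) is 2/3.
The rolling condition ω = v/R makes the rotational term ½I(v/R)² = ½kMv², so KE_total = ½(1+k)Mv² = (5/6)Mv².
Conserving energy between top and bottom: (5/6)Mv² = (5/6)Mv₀² + Mgh, hence v² = v₀² + 2gh/(1+k).
v = √(1.62² + 2×10×1.12/1.667) = √16.06 ≈ 4.01 m/s.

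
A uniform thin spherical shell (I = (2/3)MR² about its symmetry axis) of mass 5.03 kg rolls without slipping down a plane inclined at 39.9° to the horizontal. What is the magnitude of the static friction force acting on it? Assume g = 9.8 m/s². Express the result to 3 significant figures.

f ≈ 12.6 N

Here I = (2/3)MR², so the shape factor k = I/(MR²) = 2/3.
Newton's second law down the slope: Mg sinθ − f = Ma. The torque equation fR = Iα (with α = a/R) gives f = kMa.
Combining, a = g sinθ/(1+k) and f = kMa = kMg sinθ/(1+k).
f = (2/3) × 5.03 × 9.8 × sin39.9° / 1.667 ≈ 12.6 N.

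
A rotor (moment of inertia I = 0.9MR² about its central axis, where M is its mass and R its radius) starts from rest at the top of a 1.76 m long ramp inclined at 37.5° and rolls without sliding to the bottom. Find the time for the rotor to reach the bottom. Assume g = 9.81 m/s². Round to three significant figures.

For this body I = 0.9MR², i.e. k = I/(MR²) = 0.9.
Translational: Mg sinθ − f = Ma. Rotational about the CM: fR = Iα = kMRa, so f = kMa.
Hence a = g sinθ/(1+k) = 9.81×sin37.5°/1.9 = 3.143 m/s².
With constant a from rest, t = √(2L/a) = √(2·1.76/3.143) ≈ 1.06 s.

t ≈ 1.06 s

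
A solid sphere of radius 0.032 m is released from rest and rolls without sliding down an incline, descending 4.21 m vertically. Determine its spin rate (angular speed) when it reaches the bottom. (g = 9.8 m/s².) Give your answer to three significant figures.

ω ≈ 240 rad/s

For this body I = (2/5)MR², i.e. k = I/(MR²) = 0.4.
The rolling condition ω = v/R makes the rotational term ½I(v/R)² = ½kMv², so KE_total = ½(1+k)Mv² = (7/10)Mv².
Energy conservation Mgh = ½(1+k)Mv² gives v = √(2gh/(1+k)) = √(2 × 9.8 × 4.21 / 1.4) = 7.677 m/s.
Then ω = v/R = 7.677 / 0.032 ≈ 240 rad/s.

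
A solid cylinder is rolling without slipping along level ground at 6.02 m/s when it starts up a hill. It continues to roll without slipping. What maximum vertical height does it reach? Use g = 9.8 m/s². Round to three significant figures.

h ≈ 2.77 m

The moment of inertia is (1/2)MR², giving k ≡ I/(MR²) = 0.5.
Pure rolling means v = ωR; then KE = ½Mv² + ½I(v/R)² = ½(1+k)Mv² = (3/4)Mv².
At the top the kinetic energy is zero, so (3/4)Mv₀² = Mgh.
Thus h = (1+k)v₀²/(2g) = 1.5 × 6.02² / (2 × 9.8) ≈ 2.77 m.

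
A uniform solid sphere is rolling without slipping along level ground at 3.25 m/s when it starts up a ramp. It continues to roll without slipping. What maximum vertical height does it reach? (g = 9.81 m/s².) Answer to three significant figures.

For this body I = (2/5)MR², i.e. k = I/(MR²) = 0.4.
Since it rolls without slipping, ω = v/R and KE = ½Mv² + ½Iω² = ½(1+k)Mv² = (7/10)Mv².
At the top the kinetic energy is zero, so (7/10)Mv₀² = Mgh.
Thus h = (1+k)v₀²/(2g) = 1.4 × 3.25² / (2 × 9.81) ≈ 0.754 m.

h ≈ 0.754 m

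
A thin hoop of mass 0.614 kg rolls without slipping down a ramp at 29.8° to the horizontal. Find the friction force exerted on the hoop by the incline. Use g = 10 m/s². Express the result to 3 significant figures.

f ≈ 1.53 N

For this body I = MR², i.e. k = I/(MR²) = 1.
Translational: Mg sinθ − f = Ma. Rotational about the CM: fR = Iα = kMRa, so f = kMa.
Combining, a = g sinθ/(1+k) and f = kMa = kMg sinθ/(1+k).
f = 1 × 0.614 × 10 × sin29.8° / 2 ≈ 1.53 N.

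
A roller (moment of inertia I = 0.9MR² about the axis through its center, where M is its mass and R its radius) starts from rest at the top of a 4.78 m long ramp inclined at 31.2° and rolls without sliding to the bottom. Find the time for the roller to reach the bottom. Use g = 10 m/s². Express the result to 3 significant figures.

t ≈ 1.87 s

With I = 0.9MR², the ratio k = I/(MR²) is 0.9.
Newton's second law down the slope: Mg sinθ − f = Ma. The torque equation fR = Iα (with α = a/R) gives f = kMa.
Hence a = g sinθ/(1+k) = 10×sin31.2°/1.9 = 2.726 m/s².
With constant a from rest, t = √(2L/a) = √(2·4.78/2.726) ≈ 1.87 s.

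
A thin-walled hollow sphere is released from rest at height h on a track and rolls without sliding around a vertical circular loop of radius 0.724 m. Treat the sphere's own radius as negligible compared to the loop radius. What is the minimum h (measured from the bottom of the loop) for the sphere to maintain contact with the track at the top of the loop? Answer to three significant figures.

For this body I = (2/3)MR², i.e. k = I/(MR²) = 2/3.
At the top of the loop, the minimum-contact condition is Mg = Mv_top²/r, so v_top² = gr.
With ω = v/R, the kinetic energy at speed v is ½(1+k)Mv² = (5/6)Mv².
Energy conservation from release (height h) to the top (height 2r): Mgh = Mg(2r) + (5/6)M·gr.
Thus h_min = 2r + (1+k)r/2 = r(2 + 1.667/2) = 0.724 × 2.833 ≈ 2.05 m.

h_min ≈ 2.05 m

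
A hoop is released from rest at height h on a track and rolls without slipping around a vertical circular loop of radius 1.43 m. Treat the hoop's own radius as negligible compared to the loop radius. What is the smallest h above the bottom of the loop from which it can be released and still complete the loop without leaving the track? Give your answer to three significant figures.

h_min ≈ 4.29 m

For this body I = MR², i.e. k = I/(MR²) = 1.
At the top, contact is just lost when gravity alone supplies the centripetal force: Mg = Mv_top²/r, i.e. v_top² = gr.
With ω = v/R, the kinetic energy at speed v is ½(1+k)Mv² = Mv².
Energy conservation from release (height h) to the top (height 2r): Mgh = Mg(2r) + M·gr.
Thus h_min = 2r + (1+k)r/2 = r(2 + 2/2) = 1.43 × 3 ≈ 4.29 m.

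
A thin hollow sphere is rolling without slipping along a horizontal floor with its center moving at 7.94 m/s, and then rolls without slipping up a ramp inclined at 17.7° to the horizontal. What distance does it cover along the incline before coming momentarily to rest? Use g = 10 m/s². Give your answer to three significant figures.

For this body I = (2/3)MR², i.e. k = I/(MR²) = 2/3.
Rolling without slipping gives ω = v/R, so the total kinetic energy is ½Mv² + ½Iω² = ½(1+k)Mv² = (5/6)Mv².
Setting this equal to Mgh gives the vertical rise h = (1+k)v₀²/(2g) = 1.667×7.94²/(2×10) = 5.254 m.
The distance along the slope is d = h/sinθ = 5.254/sin17.7° ≈ 17.3 m.

d ≈ 17.3 m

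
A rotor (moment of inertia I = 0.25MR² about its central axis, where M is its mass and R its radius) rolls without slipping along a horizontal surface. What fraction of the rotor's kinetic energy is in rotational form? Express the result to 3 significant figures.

fraction ≈ 0.200

The moment of inertia is 0.25MR², giving k ≡ I/(MR²) = 0.25.
With ω = v/R, KE_trans = ½Mv² and KE_rot = ½Iω² = ½kMv², so KE_total = ½(1+k)Mv².
The rotational fraction is therefore k/(1+k) = 0.25/1.25 ≈ 0.200.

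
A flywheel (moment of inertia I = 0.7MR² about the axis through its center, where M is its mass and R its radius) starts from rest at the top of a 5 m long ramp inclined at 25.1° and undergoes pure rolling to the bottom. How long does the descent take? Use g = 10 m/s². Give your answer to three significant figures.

Here I = 0.7MR², so the shape factor k = I/(MR²) = 0.7.
Along the incline Mg sinθ − f = Ma, and torque about the center fR = Iα = kMR²(a/R) gives f = kMa.
Hence a = g sinθ/(1+k) = 10×sin25.1°/1.7 = 2.495 m/s².
Starting from rest, L = ½at², so t = √(2L/a) = √(2×5/2.495) ≈ 2.00 s.

t ≈ 2.00 s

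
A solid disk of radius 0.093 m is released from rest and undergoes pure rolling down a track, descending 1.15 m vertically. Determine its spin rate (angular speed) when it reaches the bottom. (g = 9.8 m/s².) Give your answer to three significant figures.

ω ≈ 41.7 rad/s

With I = (1/2)MR², the ratio k = I/(MR²) is 0.5.
The rolling condition ω = v/R makes the rotational term ½I(v/R)² = ½kMv², so KE_total = ½(1+k)Mv² = (3/4)Mv².
Energy conservation Mgh = ½(1+k)Mv² gives v = √(2gh/(1+k)) = √(2 × 9.8 × 1.15 / 1.5) = 3.876 m/s.
The angular speed follows from ω = v/R = 3.876/0.093 ≈ 41.7 rad/s.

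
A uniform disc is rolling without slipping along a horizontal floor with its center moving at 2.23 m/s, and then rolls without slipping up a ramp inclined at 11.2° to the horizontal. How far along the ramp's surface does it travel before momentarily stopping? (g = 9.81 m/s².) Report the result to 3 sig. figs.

For this body I = (1/2)MR², i.e. k = I/(MR²) = 0.5.
Pure rolling means v = ωR; then KE = ½Mv² + ½I(v/R)² = ½(1+k)Mv² = (3/4)Mv².
Setting this equal to Mgh gives the vertical rise h = (1+k)v₀²/(2g) = 1.5×2.23²/(2×9.81) = 0.3802 m.
The distance along the slope is d = h/sinθ = 0.3802/sin11.2° ≈ 1.96 m.

d ≈ 1.96 m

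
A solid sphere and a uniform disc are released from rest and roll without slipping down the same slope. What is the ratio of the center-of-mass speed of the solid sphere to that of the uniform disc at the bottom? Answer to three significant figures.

v_ratio ≈ 1.04

Each satisfies Mgh = ½(1+k)Mv² with k = I/(MR²), so v ∝ 1/√(1+k).
For the solid sphere k = 0.4; for the uniform disc k = 0.5.
v₁/v₂ = √((1+k₂)/(1+k₁)) = √(1.5/1.4) ≈ 1.04.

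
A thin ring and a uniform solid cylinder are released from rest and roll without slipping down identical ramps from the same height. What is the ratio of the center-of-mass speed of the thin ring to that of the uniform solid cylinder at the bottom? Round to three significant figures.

v_ratio ≈ 0.866

Each satisfies Mgh = ½(1+k)Mv² with k = I/(MR²), so v ∝ 1/√(1+k).
For the thin ring k = 1; for the uniform solid cylinder k = 0.5.
v₁/v₂ = √((1+k₂)/(1+k₁)) = √(1.5/2) ≈ 0.866.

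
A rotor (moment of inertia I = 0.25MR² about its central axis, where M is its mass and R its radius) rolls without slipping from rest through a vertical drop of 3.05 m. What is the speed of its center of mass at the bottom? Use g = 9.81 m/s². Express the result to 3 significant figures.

v ≈ 6.92 m/s

With I = 0.25MR², the ratio k = I/(MR²) is 0.25.
Since it rolls without slipping, ω = v/R and KE = ½Mv² + ½Iω² = ½(1+k)Mv² = (5/8)Mv².
Energy conservation: Mgh = (5/8)Mv², so v = √(2gh/(1+k)) = √(2 × 9.81 × 3.05 / 1.25) ≈ 6.92 m/s.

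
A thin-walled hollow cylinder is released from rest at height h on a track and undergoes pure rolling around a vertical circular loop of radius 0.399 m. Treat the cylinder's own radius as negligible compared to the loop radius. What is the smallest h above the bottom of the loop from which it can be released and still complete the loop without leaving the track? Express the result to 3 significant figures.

h_min ≈ 1.20 m

The moment of inertia is MR², giving k ≡ I/(MR²) = 1.
At the top, contact is just lost when gravity alone supplies the centripetal force: Mg = Mv_top²/r, i.e. v_top² = gr.
With ω = v/R, the kinetic energy at speed v is ½(1+k)Mv² = Mv².
Energy conservation from release (height h) to the top (height 2r): Mgh = Mg(2r) + M·gr.
Thus h_min = 2r + (1+k)r/2 = r(2 + 2/2) = 0.399 × 3 ≈ 1.20 m.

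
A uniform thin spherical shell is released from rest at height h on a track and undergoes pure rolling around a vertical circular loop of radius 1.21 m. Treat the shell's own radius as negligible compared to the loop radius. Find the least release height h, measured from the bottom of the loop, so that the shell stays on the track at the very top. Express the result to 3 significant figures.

For this body I = (2/3)MR², i.e. k = I/(MR²) = 2/3.
At the top, contact is just lost when gravity alone supplies the centripetal force: Mg = Mv_top²/r, i.e. v_top² = gr.
With ω = v/R, the kinetic energy at speed v is ½(1+k)Mv² = (5/6)Mv².
Energy conservation from release (height h) to the top (height 2r): Mgh = Mg(2r) + (5/6)M·gr.
Thus h_min = 2r + (1+k)r/2 = r(2 + 1.667/2) = 1.21 × 2.833 ≈ 3.43 m.

h_min ≈ 3.43 m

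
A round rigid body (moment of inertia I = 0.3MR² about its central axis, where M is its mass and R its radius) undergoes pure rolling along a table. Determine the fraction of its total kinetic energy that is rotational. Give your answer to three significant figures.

The moment of inertia is 0.3MR², giving k ≡ I/(MR²) = 0.3.
With ω = v/R, KE_trans = ½Mv² and KE_rot = ½Iω² = ½kMv², so KE_total = ½(1+k)Mv².
The rotational fraction is therefore k/(1+k) = 0.3/1.3 ≈ 0.231.

fraction ≈ 0.231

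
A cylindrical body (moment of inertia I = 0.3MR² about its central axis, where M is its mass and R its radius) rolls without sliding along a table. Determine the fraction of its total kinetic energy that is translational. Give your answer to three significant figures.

fraction ≈ 0.769

Here I = 0.3MR², so the shape factor k = I/(MR²) = 0.3.
Since ω = v/R, the translational part is ½Mv² and the rotational part is ½I(v/R)² = ½kMv²; the total is ½(1+k)Mv².
The translational fraction is therefore 1/(1+k) = 1/1.3 ≈ 0.769.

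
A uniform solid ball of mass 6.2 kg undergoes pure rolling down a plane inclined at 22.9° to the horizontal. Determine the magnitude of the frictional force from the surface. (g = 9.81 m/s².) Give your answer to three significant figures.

The moment of inertia is (2/5)MR², giving k ≡ I/(MR²) = 0.4.
Along the incline Mg sinθ − f = Ma, and torque about the center fR = Iα = kMR²(a/R) gives f = kMa.
Combining, a = g sinθ/(1+k) and f = kMa = kMg sinθ/(1+k).
f = 0.4 × 6.2 × 9.81 × sin22.9° / 1.4 ≈ 6.76 N.

f ≈ 6.76 N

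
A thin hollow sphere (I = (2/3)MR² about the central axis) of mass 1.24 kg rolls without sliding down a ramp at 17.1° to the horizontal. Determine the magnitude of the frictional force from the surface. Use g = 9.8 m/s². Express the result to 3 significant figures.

f ≈ 1.43 N

The moment of inertia is (2/3)MR², giving k ≡ I/(MR²) = 2/3.
Along the incline Mg sinθ − f = Ma, and torque about the center fR = Iα = kMR²(a/R) gives f = kMa.
Combining, a = g sinθ/(1+k) and f = kMa = kMg sinθ/(1+k).
f = (2/3) × 1.24 × 9.8 × sin17.1° / 1.667 ≈ 1.43 N.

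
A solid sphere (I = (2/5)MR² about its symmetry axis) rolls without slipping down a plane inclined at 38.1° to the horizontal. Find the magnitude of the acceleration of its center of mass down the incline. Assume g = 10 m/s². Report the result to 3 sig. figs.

The moment of inertia is (2/5)MR², giving k ≡ I/(MR²) = 0.4.
Translational: Mg sinθ − f = Ma. Rotational about the CM: fR = Iα = kMRa, so f = kMa.
Eliminating f: Mg sinθ = (1+k)Ma, so a = g sinθ/(1+k) = 10 × sin38.1° / 1.4 ≈ 4.41 m/s².

a ≈ 4.41 m/s²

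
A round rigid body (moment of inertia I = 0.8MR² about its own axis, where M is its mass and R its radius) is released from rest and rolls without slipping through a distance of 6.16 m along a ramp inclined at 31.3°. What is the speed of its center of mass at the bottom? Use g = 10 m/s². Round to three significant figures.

Here I = 0.8MR², so the shape factor k = I/(MR²) = 0.8.
Pure rolling means v = ωR; then KE = ½Mv² + ½I(v/R)² = ½(1+k)Mv² = (9/10)Mv².
The vertical drop is h = L sinθ = 6.16 × sin31.3° = 3.2 m.
Energy conservation: Mgh = (9/10)Mv², so v = √(2gh/(1+k)) = √(2 × 10 × 3.2 / 1.8) ≈ 5.96 m/s.

v ≈ 5.96 m/s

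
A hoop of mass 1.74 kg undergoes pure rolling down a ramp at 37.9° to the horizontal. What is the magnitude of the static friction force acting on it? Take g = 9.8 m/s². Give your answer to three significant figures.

f ≈ 5.24 N

With I = MR², the ratio k = I/(MR²) is 1.
Newton's second law down the slope: Mg sinθ − f = Ma. The torque equation fR = Iα (with α = a/R) gives f = kMa.
Combining, a = g sinθ/(1+k) and f = kMa = kMg sinθ/(1+k).
f = 1 × 1.74 × 9.8 × sin37.9° / 2 ≈ 5.24 N.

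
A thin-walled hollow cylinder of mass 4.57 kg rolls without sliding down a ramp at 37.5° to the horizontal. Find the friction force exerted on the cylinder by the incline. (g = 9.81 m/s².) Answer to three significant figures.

The moment of inertia is MR², giving k ≡ I/(MR²) = 1.
Along the incline Mg sinθ − f = Ma, and torque about the center fR = Iα = kMR²(a/R) gives f = kMa.
Combining, a = g sinθ/(1+k) and f = kMa = kMg sinθ/(1+k).
f = 1 × 4.57 × 9.81 × sin37.5° / 2 ≈ 13.6 N.

f ≈ 13.6 N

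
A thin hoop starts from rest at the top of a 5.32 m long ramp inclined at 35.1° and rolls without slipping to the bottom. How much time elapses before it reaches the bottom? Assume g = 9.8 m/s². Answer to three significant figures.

t ≈ 1.94 s

Here I = MR², so the shape factor k = I/(MR²) = 1.
Along the incline Mg sinθ − f = Ma, and torque about the center fR = Iα = kMR²(a/R) gives f = kMa.
Hence a = g sinθ/(1+k) = 9.8×sin35.1°/2 = 2.818 m/s².
With constant a from rest, t = √(2L/a) = √(2·5.32/2.818) ≈ 1.94 s.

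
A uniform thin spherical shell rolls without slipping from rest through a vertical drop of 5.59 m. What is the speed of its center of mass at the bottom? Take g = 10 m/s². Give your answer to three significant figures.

v ≈ 8.19 m/s

For this body I = (2/3)MR², i.e. k = I/(MR²) = 2/3.
Since it rolls without slipping, ω = v/R and KE = ½Mv² + ½Iω² = ½(1+k)Mv² = (5/6)Mv².
Setting Mgh = (5/6)Mv² gives v = √(2gh/(1+k)) = √(2·10·5.59/1.667) ≈ 8.19 m/s.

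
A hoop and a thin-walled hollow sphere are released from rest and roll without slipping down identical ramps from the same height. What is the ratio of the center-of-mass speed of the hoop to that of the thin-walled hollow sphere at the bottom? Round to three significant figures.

v_ratio ≈ 0.913

Each satisfies Mgh = ½(1+k)Mv² with k = I/(MR²), so v ∝ 1/√(1+k).
For the hoop k = 1; for the thin-walled hollow sphere k = 2/3.
v₁/v₂ = √((1+k₂)/(1+k₁)) = √(1.667/2) ≈ 0.913.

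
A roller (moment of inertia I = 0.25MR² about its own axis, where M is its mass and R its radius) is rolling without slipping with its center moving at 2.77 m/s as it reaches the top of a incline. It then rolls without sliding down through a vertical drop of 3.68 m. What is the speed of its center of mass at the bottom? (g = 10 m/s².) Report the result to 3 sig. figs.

v ≈ 8.16 m/s

Here I = 0.25MR², so the shape factor k = I/(MR²) = 0.25.
Pure rolling means v = ωR; then KE = ½Mv² + ½I(v/R)² = ½(1+k)Mv² = (5/8)Mv².
Conserving energy between top and bottom: (5/8)Mv² = (5/8)Mv₀² + Mgh, hence v² = v₀² + 2gh/(1+k).
v = √(2.77² + 2×10×3.68/1.25) = √66.55 ≈ 8.16 m/s.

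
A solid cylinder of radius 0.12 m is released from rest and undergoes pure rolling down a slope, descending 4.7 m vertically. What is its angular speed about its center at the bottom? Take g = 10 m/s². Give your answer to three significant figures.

Here I = (1/2)MR², so the shape factor k = I/(MR²) = 0.5.
Rolling without slipping gives ω = v/R, so the total kinetic energy is ½Mv² + ½Iω² = ½(1+k)Mv² = (3/4)Mv².
Energy conservation Mgh = ½(1+k)Mv² gives v = √(2gh/(1+k)) = √(2 × 10 × 4.7 / 1.5) = 7.916 m/s.
The angular speed follows from ω = v/R = 7.916/0.12 ≈ 66.0 rad/s.

ω ≈ 66.0 rad/s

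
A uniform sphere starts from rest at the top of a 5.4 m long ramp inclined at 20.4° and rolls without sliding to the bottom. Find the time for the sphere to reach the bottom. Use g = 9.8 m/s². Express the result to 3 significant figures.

With I = (2/5)MR², the ratio k = I/(MR²) is 0.4.
Translational: Mg sinθ − f = Ma. Rotational about the CM: fR = Iα = kMRa, so f = kMa.
Hence a = g sinθ/(1+k) = 9.8×sin20.4°/1.4 = 2.44 m/s².
Starting from rest, L = ½at², so t = √(2L/a) = √(2×5.4/2.44) ≈ 2.10 s.

t ≈ 2.10 s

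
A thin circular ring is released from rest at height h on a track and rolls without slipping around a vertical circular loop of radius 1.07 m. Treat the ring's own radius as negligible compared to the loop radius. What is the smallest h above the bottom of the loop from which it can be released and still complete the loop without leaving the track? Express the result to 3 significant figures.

The moment of inertia is MR², giving k ≡ I/(MR²) = 1.
At the top, contact is just lost when gravity alone supplies the centripetal force: Mg = Mv_top²/r, i.e. v_top² = gr.
With ω = v/R, the kinetic energy at speed v is ½(1+k)Mv² = Mv².
Energy conservation from release (height h) to the top (height 2r): Mgh = Mg(2r) + M·gr.
Thus h_min = 2r + (1+k)r/2 = r(2 + 2/2) = 1.07 × 3 ≈ 3.21 m.

h_min ≈ 3.21 m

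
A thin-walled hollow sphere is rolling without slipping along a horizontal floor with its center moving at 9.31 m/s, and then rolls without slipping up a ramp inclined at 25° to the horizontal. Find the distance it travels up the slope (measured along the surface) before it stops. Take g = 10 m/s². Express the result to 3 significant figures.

The moment of inertia is (2/3)MR², giving k ≡ I/(MR²) = 2/3.
The rolling condition ω = v/R makes the rotational term ½I(v/R)² = ½kMv², so KE_total = ½(1+k)Mv² = (5/6)Mv².
Setting this equal to Mgh gives the vertical rise h = (1+k)v₀²/(2g) = 1.667×9.31²/(2×10) = 7.223 m.
The distance along the slope is d = h/sinθ = 7.223/sin25° ≈ 17.1 m.

d ≈ 17.1 m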